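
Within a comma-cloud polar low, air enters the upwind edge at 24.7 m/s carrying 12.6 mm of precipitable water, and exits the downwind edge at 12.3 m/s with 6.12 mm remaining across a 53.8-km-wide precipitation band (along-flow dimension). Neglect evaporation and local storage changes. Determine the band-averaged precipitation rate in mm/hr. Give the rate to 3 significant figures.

R ≈ 15.8 mm/hr

Column moisture flux per unit crosswind length is F = V × PW.
Inflow: F_in = 24.7 × 12.6 = 311.22 mm·m/s
Outflow: F_out = 12.3 × 6.12 = 75.276 mm·m/s
Steady-state rate R = (F_in − F_out)/L = (311.22 − 75.276) / 53800 m = 4.386e-03 mm/s.
R = 4.386e-03 × 3600 = 15.8 mm/hr.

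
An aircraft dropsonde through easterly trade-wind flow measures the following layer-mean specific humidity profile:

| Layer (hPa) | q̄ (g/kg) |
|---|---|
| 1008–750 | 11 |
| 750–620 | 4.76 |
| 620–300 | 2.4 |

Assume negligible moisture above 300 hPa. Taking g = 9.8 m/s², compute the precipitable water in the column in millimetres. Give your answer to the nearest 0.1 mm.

PW ≈ 43.1 mm

Precipitable water is the column-integrated vapour mass per unit area: PW = (1/g) Σ q̄ Δp, with q in kg/kg and Δp in Pa (1 kg/m² of water = 1 mm).
Layer 1008–750 hPa: Δp = 258 hPa = 25800 Pa, q̄ = 0.011 kg/kg → 0.011 × 25800 / 9.8 = 28.96 mm
Layer 750–620 hPa: Δp = 130 hPa = 13000 Pa, q̄ = 0.00476 kg/kg → 0.00476 × 13000 / 9.8 = 6.31 mm
Layer 620–300 hPa: Δp = 320 hPa = 32000 Pa, q̄ = 0.0024 kg/kg → 0.0024 × 32000 / 9.8 = 7.84 mm
PW = 28.96 + 6.31 + 7.84 = 43.11 ≈ 43.1 mm.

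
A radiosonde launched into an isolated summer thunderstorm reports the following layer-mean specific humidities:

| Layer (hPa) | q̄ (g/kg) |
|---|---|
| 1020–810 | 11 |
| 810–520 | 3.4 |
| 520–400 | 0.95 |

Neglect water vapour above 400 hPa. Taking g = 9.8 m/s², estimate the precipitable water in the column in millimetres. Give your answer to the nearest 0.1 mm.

Precipitable water is the column-integrated vapour mass per unit area: PW = (1/g) Σ q̄ Δp, with q in kg/kg and Δp in Pa (1 kg/m² of water = 1 mm).
Layer 1020–810 hPa: Δp = 210 hPa = 21000 Pa, q̄ = 0.011 kg/kg → 0.011 × 21000 / 9.8 = 23.57 mm
Layer 810–520 hPa: Δp = 290 hPa = 29000 Pa, q̄ = 0.0034 kg/kg → 0.0034 × 29000 / 9.8 = 10.06 mm
Layer 520–400 hPa: Δp = 120 hPa = 12000 Pa, q̄ = 0.00095 kg/kg → 0.00095 × 12000 / 9.8 = 1.16 mm
PW = 23.57 + 10.06 + 1.16 = 34.79 ≈ 34.8 mm.

PW ≈ 34.8 mm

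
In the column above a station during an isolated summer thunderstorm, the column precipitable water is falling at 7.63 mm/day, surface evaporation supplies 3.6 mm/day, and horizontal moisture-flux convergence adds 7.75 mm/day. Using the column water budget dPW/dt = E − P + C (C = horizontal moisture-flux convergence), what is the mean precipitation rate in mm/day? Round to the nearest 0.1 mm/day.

P ≈ 19.0 mm/day

dPW/dt = -7.63 mm/day.
P = E + C − dPW/dt = 3.6 + (7.75) − (-7.63) = 19.0 mm/day.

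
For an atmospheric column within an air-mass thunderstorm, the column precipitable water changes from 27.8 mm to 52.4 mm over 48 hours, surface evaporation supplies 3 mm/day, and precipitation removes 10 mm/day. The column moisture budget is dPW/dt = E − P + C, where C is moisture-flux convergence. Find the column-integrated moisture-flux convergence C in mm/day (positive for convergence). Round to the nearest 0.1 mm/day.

C ≈ 19.3 mm/day

dPW/dt = (52.4 − 27.8) mm / (48/24 day) = +12.300 mm/day.
C = dPW/dt − E + P = (+12.300) − 3 + 10 = 19.3 mm/day.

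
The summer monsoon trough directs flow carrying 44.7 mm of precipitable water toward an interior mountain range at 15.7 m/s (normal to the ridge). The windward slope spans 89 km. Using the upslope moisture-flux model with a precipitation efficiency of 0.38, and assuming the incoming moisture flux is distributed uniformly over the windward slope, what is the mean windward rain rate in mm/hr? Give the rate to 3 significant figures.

Incoming column moisture flux per unit ridge length: F = V × PW = 15.7 × 44.7 = 701.79 mm·m/s.
Spread over the 89 km slope with efficiency ε = 0.38: R = ε·F/W = 0.38 × 701.79 / 89000 m = 2.996e-03 mm/s.
R = 2.996e-03 × 3600 = 10.8 mm/hr.

R ≈ 10.8 mm/hr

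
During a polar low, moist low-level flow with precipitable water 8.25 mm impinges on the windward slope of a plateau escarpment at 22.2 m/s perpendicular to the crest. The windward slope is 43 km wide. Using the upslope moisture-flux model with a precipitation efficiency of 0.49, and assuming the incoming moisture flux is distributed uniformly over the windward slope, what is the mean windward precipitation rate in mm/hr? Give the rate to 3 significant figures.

Incoming column moisture flux per unit ridge length: F = V × PW = 22.2 × 8.25 = 183.15 mm·m/s.
Spread over the 43 km slope with efficiency ε = 0.49: R = ε·F/W = 0.49 × 183.15 / 43000 m = 2.087e-03 mm/s.
R = 2.087e-03 × 3600 = 7.51 mm/hr.

R ≈ 7.51 mm/hr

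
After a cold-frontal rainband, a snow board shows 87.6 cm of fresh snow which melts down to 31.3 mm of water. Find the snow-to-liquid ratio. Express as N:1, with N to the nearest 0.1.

Ratio = snow depth / SWE = 876 mm / 31.3 mm = 28.0, i.e. 28.0:1.

ratio ≈ 28.0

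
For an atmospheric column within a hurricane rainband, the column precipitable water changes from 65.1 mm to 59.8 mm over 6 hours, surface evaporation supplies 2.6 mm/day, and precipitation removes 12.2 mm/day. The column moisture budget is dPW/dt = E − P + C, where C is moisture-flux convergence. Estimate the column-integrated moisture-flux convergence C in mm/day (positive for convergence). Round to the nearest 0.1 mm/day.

dPW/dt = (59.8 − 65.1) mm / (6/24 day) = -21.200 mm/day.
C = dPW/dt − E + P = (-21.200) − 2.6 + 12.2 = -11.6 mm/day.

C ≈ -11.6 mm/day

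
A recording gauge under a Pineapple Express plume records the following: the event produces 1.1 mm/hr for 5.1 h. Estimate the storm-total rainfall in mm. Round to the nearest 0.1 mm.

Total = Σ Rᵢ Δtᵢ = 1.1 × 5.1
      = 5.61 = 5.6 mm.

total ≈ 5.6 mm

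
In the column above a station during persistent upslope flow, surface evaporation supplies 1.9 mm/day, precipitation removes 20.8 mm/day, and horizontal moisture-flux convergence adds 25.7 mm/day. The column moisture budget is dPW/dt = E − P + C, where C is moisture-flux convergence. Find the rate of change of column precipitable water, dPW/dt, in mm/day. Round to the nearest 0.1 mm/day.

dPW/dt ≈ 6.8 mm/day

dPW/dt = E − P + C = 1.9 − 20.8 + (25.7) = 6.8 mm/day.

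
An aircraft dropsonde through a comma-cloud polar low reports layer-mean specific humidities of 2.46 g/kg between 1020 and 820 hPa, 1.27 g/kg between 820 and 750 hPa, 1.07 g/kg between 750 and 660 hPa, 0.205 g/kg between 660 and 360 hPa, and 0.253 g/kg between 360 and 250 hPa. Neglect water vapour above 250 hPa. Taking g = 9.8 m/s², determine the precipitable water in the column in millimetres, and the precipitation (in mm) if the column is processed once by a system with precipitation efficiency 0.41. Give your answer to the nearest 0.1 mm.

Precipitable water is the column-integrated vapour mass per unit area: PW = (1/g) Σ q̄ Δp, with q in kg/kg and Δp in Pa (1 kg/m² of water = 1 mm).
Layer 1020–820 hPa: Δp = 200 hPa = 20000 Pa, q̄ = 0.00246 kg/kg → 0.00246 × 20000 / 9.8 = 5.02 mm
Layer 820–750 hPa: Δp = 70 hPa = 7000 Pa, q̄ = 0.00127 kg/kg → 0.00127 × 7000 / 9.8 = 0.91 mm
Layer 750–660 hPa: Δp = 90 hPa = 9000 Pa, q̄ = 0.00107 kg/kg → 0.00107 × 9000 / 9.8 = 0.98 mm
Layer 660–360 hPa: Δp = 300 hPa = 30000 Pa, q̄ = 0.000205 kg/kg → 0.000205 × 30000 / 9.8 = 0.63 mm
Layer 360–250 hPa: Δp = 110 hPa = 11000 Pa, q̄ = 0.000253 kg/kg → 0.000253 × 11000 / 9.8 = 0.28 mm
PW = 5.02 + 0.91 + 0.98 + 0.63 + 0.28 = 7.82 ≈ 7.8 mm.
Precipitation = ε × PW = 0.41 × 7.8 = 3.2 mm.

PW ≈ 7.8 mm; precipitation ≈ 3.2 mm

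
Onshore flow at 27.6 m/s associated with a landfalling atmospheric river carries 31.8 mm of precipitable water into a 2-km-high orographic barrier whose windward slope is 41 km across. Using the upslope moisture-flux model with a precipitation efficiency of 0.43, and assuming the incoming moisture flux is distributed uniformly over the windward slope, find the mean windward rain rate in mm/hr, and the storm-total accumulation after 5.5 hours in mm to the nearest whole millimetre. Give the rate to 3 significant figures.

Incoming column moisture flux per unit ridge length: F = V × PW = 27.6 × 31.8 = 877.68 mm·m/s.
Spread over the 41 km slope with efficiency ε = 0.43: R = ε·F/W = 0.43 × 877.68 / 41000 m = 9.205e-03 mm/s.
R = 9.205e-03 × 3600 = 33.1 mm/hr.
Over 5.5 h: total = 33.1 × 5.5 = 182.05 ≈ 182 mm.

R ≈ 33.1 mm/hr; total ≈ 182 mm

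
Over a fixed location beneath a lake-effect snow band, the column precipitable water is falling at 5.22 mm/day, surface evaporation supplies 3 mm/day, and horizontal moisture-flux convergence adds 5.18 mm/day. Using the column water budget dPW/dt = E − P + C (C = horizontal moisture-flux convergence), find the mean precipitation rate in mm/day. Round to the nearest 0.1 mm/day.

P ≈ 13.4 mm/day

dPW/dt = -5.22 mm/day.
P = E + C − dPW/dt = 3 + (5.18) − (-5.22) = 13.4 mm/day.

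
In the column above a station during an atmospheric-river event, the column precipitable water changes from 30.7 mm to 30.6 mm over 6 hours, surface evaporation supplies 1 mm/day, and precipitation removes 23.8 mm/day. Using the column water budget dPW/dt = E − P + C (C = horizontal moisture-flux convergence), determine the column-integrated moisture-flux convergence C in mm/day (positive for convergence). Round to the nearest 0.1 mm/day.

dPW/dt = (30.6 − 30.7) mm / (6/24 day) = -0.400 mm/day.
C = dPW/dt − E + P = (-0.400) − 1 + 23.8 = 22.4 mm/day.

C ≈ 22.4 mm/day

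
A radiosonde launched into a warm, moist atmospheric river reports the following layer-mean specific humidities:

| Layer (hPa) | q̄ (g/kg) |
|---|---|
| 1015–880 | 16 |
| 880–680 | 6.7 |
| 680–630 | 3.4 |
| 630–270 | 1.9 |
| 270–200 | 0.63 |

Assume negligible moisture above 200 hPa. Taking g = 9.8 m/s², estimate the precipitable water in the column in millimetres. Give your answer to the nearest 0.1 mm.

PW ≈ 44.9 mm

Precipitable water is the column-integrated vapour mass per unit area: PW = (1/g) Σ q̄ Δp, with q in kg/kg and Δp in Pa (1 kg/m² of water = 1 mm).
Layer 1015–880 hPa: Δp = 135 hPa = 13500 Pa, q̄ = 0.016 kg/kg → 0.016 × 13500 / 9.8 = 22.04 mm
Layer 880–680 hPa: Δp = 200 hPa = 20000 Pa, q̄ = 0.0067 kg/kg → 0.0067 × 20000 / 9.8 = 13.67 mm
Layer 680–630 hPa: Δp = 50 hPa = 5000 Pa, q̄ = 0.0034 kg/kg → 0.0034 × 5000 / 9.8 = 1.73 mm
Layer 630–270 hPa: Δp = 360 hPa = 36000 Pa, q̄ = 0.0019 kg/kg → 0.0019 × 36000 / 9.8 = 6.98 mm
Layer 270–200 hPa: Δp = 70 hPa = 7000 Pa, q̄ = 0.00063 kg/kg → 0.00063 × 7000 / 9.8 = 0.45 mm
PW = 22.04 + 13.67 + 1.73 + 6.98 + 0.45 = 44.87 ≈ 44.9 mm.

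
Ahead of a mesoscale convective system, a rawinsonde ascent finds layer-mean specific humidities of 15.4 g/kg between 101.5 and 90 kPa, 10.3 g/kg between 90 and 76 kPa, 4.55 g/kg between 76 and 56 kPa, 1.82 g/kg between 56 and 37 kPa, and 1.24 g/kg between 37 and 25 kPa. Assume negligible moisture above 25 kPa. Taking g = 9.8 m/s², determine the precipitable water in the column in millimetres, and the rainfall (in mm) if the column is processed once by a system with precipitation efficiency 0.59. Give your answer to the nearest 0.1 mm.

PW ≈ 47.1 mm; rainfall ≈ 27.8 mm

Precipitable water is the column-integrated vapour mass per unit area: PW = (1/g) Σ q̄ Δp, with q in kg/kg and Δp in Pa (1 kg/m² of water = 1 mm).
Layer 101.5–90 kPa: Δp = 115 hPa = 11500 Pa, q̄ = 0.0154 kg/kg → 0.0154 × 11500 / 9.8 = 18.07 mm
Layer 90–76 kPa: Δp = 140 hPa = 14000 Pa, q̄ = 0.0103 kg/kg → 0.0103 × 14000 / 9.8 = 14.71 mm
Layer 76–56 kPa: Δp = 200 hPa = 20000 Pa, q̄ = 0.00455 kg/kg → 0.00455 × 20000 / 9.8 = 9.29 mm
Layer 56–37 kPa: Δp = 190 hPa = 19000 Pa, q̄ = 0.00182 kg/kg → 0.00182 × 19000 / 9.8 = 3.53 mm
Layer 37–25 kPa: Δp = 120 hPa = 12000 Pa, q̄ = 0.00124 kg/kg → 0.00124 × 12000 / 9.8 = 1.52 mm
PW = 18.07 + 14.71 + 9.29 + 3.53 + 1.52 = 47.12 ≈ 47.1 mm.
Rainfall = ε × PW = 0.59 × 47.1 = 27.8 mm.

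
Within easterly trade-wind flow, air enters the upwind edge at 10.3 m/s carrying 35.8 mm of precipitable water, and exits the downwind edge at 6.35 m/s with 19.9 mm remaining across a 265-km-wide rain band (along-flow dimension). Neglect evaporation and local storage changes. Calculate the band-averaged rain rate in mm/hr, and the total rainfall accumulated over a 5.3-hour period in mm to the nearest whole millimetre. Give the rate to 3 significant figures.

Column moisture flux per unit crosswind length is F = V × PW.
Inflow: F_in = 10.3 × 35.8 = 368.74 mm·m/s
Outflow: F_out = 6.35 × 19.9 = 126.365 mm·m/s
Steady-state rate R = (F_in − F_out)/L = (368.74 − 126.365) / 265000 m = 9.146e-04 mm/s.
R = 9.146e-04 × 3600 = 3.29 mm/hr.
Over 5.3 h: total = 3.29 × 5.3 = 17.437 ≈ 17 mm.

R ≈ 3.29 mm/hr; total ≈ 17 mm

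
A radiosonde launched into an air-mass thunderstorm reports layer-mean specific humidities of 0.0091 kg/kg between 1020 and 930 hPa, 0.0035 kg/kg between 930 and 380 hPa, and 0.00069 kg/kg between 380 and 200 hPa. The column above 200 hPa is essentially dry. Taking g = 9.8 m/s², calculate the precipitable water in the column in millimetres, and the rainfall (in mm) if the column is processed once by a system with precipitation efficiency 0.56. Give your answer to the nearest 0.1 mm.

PW ≈ 29.3 mm; rainfall ≈ 16.4 mm

Precipitable water is the column-integrated vapour mass per unit area: PW = (1/g) Σ q̄ Δp, with q in kg/kg and Δp in Pa (1 kg/m² of water = 1 mm).
Layer 1020–930 hPa: Δp = 90 hPa = 9000 Pa, q̄ = 0.0091 kg/kg → 0.0091 × 9000 / 9.8 = 8.36 mm
Layer 930–380 hPa: Δp = 550 hPa = 55000 Pa, q̄ = 0.0035 kg/kg → 0.0035 × 55000 / 9.8 = 19.64 mm
Layer 380–200 hPa: Δp = 180 hPa = 18000 Pa, q̄ = 0.00069 kg/kg → 0.00069 × 18000 / 9.8 = 1.27 mm
PW = 8.36 + 19.64 + 1.27 = 29.27 ≈ 29.3 mm.
Rainfall = ε × PW = 0.56 × 29.3 = 16.4 mm.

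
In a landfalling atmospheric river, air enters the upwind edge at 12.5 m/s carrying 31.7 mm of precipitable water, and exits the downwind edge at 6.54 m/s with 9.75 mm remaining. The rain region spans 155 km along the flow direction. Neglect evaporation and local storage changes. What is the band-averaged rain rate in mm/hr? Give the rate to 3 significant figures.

Column moisture flux per unit crosswind length is F = V × PW.
Inflow: F_in = 12.5 × 31.7 = 396.25 mm·m/s
Outflow: F_out = 6.54 × 9.75 = 63.765 mm·m/s
Steady-state rate R = (F_in − F_out)/L = (396.25 − 63.765) / 155000 m = 2.145e-03 mm/s.
R = 2.145e-03 × 3600 = 7.72 mm/hr.

R ≈ 7.72 mm/hr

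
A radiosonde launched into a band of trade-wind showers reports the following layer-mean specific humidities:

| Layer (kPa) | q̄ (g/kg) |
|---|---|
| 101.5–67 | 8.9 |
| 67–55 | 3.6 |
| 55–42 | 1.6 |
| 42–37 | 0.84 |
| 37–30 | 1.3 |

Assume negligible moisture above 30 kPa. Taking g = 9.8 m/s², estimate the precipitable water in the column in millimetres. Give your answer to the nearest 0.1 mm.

Precipitable water is the column-integrated vapour mass per unit area: PW = (1/g) Σ q̄ Δp, with q in kg/kg and Δp in Pa (1 kg/m² of water = 1 mm).
Layer 101.5–67 kPa: Δp = 345 hPa = 34500 Pa, q̄ = 0.0089 kg/kg → 0.0089 × 34500 / 9.8 = 31.33 mm
Layer 67–55 kPa: Δp = 120 hPa = 12000 Pa, q̄ = 0.0036 kg/kg → 0.0036 × 12000 / 9.8 = 4.41 mm
Layer 55–42 kPa: Δp = 130 hPa = 13000 Pa, q̄ = 0.0016 kg/kg → 0.0016 × 13000 / 9.8 = 2.12 mm
Layer 42–37 kPa: Δp = 50 hPa = 5000 Pa, q̄ = 0.00084 kg/kg → 0.00084 × 5000 / 9.8 = 0.43 mm
Layer 37–30 kPa: Δp = 70 hPa = 7000 Pa, q̄ = 0.0013 kg/kg → 0.0013 × 7000 / 9.8 = 0.93 mm
PW = 31.33 + 4.41 + 2.12 + 0.43 + 0.93 = 39.22 ≈ 39.2 mm.

PW ≈ 39.2 mm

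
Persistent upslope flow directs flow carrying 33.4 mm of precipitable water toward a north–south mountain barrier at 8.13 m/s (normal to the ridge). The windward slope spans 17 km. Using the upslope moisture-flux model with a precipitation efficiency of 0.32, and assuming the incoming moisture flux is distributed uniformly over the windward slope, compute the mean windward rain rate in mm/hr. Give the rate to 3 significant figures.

Incoming column moisture flux per unit ridge length: F = V × PW = 8.13 × 33.4 = 271.542 mm·m/s.
Spread over the 17 km slope with efficiency ε = 0.32: R = ε·F/W = 0.32 × 271.542 / 17000 m = 5.111e-03 mm/s.
R = 5.111e-03 × 3600 = 18.4 mm/hr.

R ≈ 18.4 mm/hr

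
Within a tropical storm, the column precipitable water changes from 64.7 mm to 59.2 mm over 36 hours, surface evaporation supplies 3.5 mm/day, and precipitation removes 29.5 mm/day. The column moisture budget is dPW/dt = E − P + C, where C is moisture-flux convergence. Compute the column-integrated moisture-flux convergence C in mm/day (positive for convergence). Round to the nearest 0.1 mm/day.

C ≈ 22.3 mm/day

dPW/dt = (59.2 − 64.7) mm / (36/24 day) = -3.667 mm/day.
C = dPW/dt − E + P = (-3.667) − 3.5 + 29.5 = 22.3 mm/day.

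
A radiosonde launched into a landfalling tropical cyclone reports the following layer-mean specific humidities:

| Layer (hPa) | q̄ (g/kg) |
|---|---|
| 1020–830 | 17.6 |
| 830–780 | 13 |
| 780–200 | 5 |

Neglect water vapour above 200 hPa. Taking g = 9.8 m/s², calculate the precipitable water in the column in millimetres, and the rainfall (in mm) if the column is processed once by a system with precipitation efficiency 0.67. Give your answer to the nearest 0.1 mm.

PW ≈ 70.3 mm; rainfall ≈ 47.1 mm

Precipitable water is the column-integrated vapour mass per unit area: PW = (1/g) Σ q̄ Δp, with q in kg/kg and Δp in Pa (1 kg/m² of water = 1 mm).
Layer 1020–830 hPa: Δp = 190 hPa = 19000 Pa, q̄ = 0.0176 kg/kg → 0.0176 × 19000 / 9.8 = 34.12 mm
Layer 830–780 hPa: Δp = 50 hPa = 5000 Pa, q̄ = 0.013 kg/kg → 0.013 × 5000 / 9.8 = 6.63 mm
Layer 780–200 hPa: Δp = 580 hPa = 58000 Pa, q̄ = 0.005 kg/kg → 0.005 × 58000 / 9.8 = 29.59 mm
PW = 34.12 + 6.63 + 29.59 = 70.34 ≈ 70.3 mm.
Rainfall = ε × PW = 0.67 × 70.3 = 47.1 mm.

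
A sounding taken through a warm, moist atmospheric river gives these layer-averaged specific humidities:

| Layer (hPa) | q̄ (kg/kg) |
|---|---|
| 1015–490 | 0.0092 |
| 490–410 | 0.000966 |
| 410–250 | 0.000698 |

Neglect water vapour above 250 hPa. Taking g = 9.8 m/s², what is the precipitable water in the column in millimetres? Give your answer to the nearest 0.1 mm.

PW ≈ 51.2 mm

Precipitable water is the column-integrated vapour mass per unit area: PW = (1/g) Σ q̄ Δp, with q in kg/kg and Δp in Pa (1 kg/m² of water = 1 mm).
Layer 1015–490 hPa: Δp = 525 hPa = 52500 Pa, q̄ = 0.0092 kg/kg → 0.0092 × 52500 / 9.8 = 49.29 mm
Layer 490–410 hPa: Δp = 80 hPa = 8000 Pa, q̄ = 0.000966 kg/kg → 0.000966 × 8000 / 9.8 = 0.79 mm
Layer 410–250 hPa: Δp = 160 hPa = 16000 Pa, q̄ = 0.000698 kg/kg → 0.000698 × 16000 / 9.8 = 1.14 mm
PW = 49.29 + 0.79 + 1.14 = 51.22 ≈ 51.2 mm.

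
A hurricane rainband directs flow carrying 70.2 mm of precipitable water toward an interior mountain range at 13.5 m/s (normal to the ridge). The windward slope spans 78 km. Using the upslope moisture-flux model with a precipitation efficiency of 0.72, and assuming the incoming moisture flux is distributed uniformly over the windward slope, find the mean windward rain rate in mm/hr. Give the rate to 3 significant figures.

R ≈ 31.5 mm/hr

Incoming column moisture flux per unit ridge length: F = V × PW = 13.5 × 70.2 = 947.7 mm·m/s.
Spread over the 78 km slope with efficiency ε = 0.72: R = ε·F/W = 0.72 × 947.7 / 78000 m = 8.748e-03 mm/s.
R = 8.748e-03 × 3600 = 31.5 mm/hr.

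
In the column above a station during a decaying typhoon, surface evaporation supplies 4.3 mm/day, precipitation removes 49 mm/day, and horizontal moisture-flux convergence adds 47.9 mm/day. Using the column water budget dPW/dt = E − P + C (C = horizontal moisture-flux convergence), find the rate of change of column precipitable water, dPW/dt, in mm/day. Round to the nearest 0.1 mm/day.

dPW/dt = E − P + C = 4.3 − 49 + (47.9) = 3.2 mm/day.

dPW/dt ≈ 3.2 mm/day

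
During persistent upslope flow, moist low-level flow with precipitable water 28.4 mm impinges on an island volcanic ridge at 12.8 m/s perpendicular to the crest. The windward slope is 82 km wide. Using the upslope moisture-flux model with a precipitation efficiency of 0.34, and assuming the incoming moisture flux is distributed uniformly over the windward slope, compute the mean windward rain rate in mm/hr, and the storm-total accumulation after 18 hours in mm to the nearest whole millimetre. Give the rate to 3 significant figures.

R ≈ 5.43 mm/hr; total ≈ 98 mm

Incoming column moisture flux per unit ridge length: F = V × PW = 12.8 × 28.4 = 363.52 mm·m/s.
Spread over the 82 km slope with efficiency ε = 0.34: R = ε·F/W = 0.34 × 363.52 / 82000 m = 1.507e-03 mm/s.
R = 1.507e-03 × 3600 = 5.43 mm/hr.
Over 18 h: total = 5.43 × 18 = 97.74 ≈ 98 mm.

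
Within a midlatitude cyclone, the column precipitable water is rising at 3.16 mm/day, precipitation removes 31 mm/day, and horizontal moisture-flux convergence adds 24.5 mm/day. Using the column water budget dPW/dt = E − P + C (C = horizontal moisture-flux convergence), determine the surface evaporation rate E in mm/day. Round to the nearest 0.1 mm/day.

E ≈ 9.7 mm/day

dPW/dt = +3.16 mm/day.
E = dPW/dt + P − C = (+3.16) + 31 − (24.5) = 9.7 mm/day.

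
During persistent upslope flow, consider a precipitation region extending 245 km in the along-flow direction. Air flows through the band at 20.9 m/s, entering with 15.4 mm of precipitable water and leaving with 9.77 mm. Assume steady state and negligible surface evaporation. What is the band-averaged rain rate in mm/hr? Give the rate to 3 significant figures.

Column moisture flux per unit crosswind length is F = V × PW.
Inflow: F_in = 20.9 × 15.4 = 321.86 mm·m/s
Outflow: F_out = 20.9 × 9.77 = 204.193 mm·m/s
Steady-state rate R = (F_in − F_out)/L = (321.86 − 204.193) / 245000 m = 4.803e-04 mm/s.
R = 4.803e-04 × 3600 = 1.73 mm/hr.

R ≈ 1.73 mm/hr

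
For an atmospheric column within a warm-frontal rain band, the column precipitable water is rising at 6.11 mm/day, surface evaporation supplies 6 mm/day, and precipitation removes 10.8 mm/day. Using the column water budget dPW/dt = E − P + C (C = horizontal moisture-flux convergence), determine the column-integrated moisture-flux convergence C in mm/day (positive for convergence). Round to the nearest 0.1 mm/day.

C ≈ 10.9 mm/day

dPW/dt = +6.11 mm/day.
C = dPW/dt − E + P = (+6.11) − 6 + 10.8 = 10.9 mm/day.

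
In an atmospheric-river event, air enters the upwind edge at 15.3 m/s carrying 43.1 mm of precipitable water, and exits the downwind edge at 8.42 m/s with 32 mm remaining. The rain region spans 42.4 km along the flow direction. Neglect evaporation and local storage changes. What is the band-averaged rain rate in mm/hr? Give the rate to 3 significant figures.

Column moisture flux per unit crosswind length is F = V × PW.
Inflow: F_in = 15.3 × 43.1 = 659.43 mm·m/s
Outflow: F_out = 8.42 × 32 = 269.44 mm·m/s
Steady-state rate R = (F_in − F_out)/L = (659.43 − 269.44) / 42400 m = 9.198e-03 mm/s.
R = 9.198e-03 × 3600 = 33.1 mm/hr.

R ≈ 33.1 mm/hr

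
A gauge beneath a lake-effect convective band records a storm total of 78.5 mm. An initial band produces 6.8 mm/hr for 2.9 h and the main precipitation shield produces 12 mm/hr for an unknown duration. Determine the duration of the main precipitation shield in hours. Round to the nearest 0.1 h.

duration ≈ 4.9 h

Known phases: 6.8 × 2.9 = 19.72 mm.
Remaining depth = 78.5 − 19.72 = 58.78 mm.
Duration = 58.78 / 12 = 4.9 h.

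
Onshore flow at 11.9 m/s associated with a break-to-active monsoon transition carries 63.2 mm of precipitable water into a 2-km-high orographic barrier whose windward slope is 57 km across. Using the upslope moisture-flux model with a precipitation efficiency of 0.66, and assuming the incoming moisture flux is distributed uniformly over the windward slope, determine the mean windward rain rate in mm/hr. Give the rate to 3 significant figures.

R ≈ 31.3 mm/hr

Incoming column moisture flux per unit ridge length: F = V × PW = 11.9 × 63.2 = 752.08 mm·m/s.
Spread over the 57 km slope with efficiency ε = 0.66: R = ε·F/W = 0.66 × 752.08 / 57000 m = 8.708e-03 mm/s.
R = 8.708e-03 × 3600 = 31.3 mm/hr.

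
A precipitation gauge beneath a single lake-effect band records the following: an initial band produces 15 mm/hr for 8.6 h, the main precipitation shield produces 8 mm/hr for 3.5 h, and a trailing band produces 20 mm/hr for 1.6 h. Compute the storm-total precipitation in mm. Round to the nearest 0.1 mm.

total ≈ 189.0 mm

Total = Σ Rᵢ Δtᵢ = 15 × 8.6 + 8 × 3.5 + 20 × 1.6
      = 129 + 28 + 32 = 189.0 mm.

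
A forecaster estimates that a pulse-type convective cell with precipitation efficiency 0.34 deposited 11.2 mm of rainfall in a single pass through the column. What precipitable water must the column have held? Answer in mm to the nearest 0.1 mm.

PW = rainfall / ε = 11.2 / 0.34 = 32.9 mm.

PW ≈ 32.9 mm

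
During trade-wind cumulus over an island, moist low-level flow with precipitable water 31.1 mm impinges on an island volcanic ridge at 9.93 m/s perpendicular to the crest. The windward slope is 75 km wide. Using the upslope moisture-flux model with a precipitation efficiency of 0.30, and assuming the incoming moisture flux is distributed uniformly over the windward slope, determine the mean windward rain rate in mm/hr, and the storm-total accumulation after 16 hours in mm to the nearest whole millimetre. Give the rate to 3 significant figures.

R ≈ 4.45 mm/hr; total ≈ 71 mm

Incoming column moisture flux per unit ridge length: F = V × PW = 9.93 × 31.1 = 308.823 mm·m/s.
Spread over the 75 km slope with efficiency ε = 0.30: R = ε·F/W = 0.30 × 308.823 / 75000 m = 1.235e-03 mm/s.
R = 1.235e-03 × 3600 = 4.45 mm/hr.
Over 16 h: total = 4.45 × 16 = 71.2 ≈ 71 mm.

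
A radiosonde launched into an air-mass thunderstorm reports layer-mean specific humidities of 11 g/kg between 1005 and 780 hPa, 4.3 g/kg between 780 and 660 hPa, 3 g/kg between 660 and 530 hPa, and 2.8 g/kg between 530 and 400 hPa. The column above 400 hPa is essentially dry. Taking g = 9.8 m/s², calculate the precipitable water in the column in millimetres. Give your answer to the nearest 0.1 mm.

Precipitable water is the column-integrated vapour mass per unit area: PW = (1/g) Σ q̄ Δp, with q in kg/kg and Δp in Pa (1 kg/m² of water = 1 mm).
Layer 1005–780 hPa: Δp = 225 hPa = 22500 Pa, q̄ = 0.011 kg/kg → 0.011 × 22500 / 9.8 = 25.26 mm
Layer 780–660 hPa: Δp = 120 hPa = 12000 Pa, q̄ = 0.0043 kg/kg → 0.0043 × 12000 / 9.8 = 5.27 mm
Layer 660–530 hPa: Δp = 130 hPa = 13000 Pa, q̄ = 0.003 kg/kg → 0.003 × 13000 / 9.8 = 3.98 mm
Layer 530–400 hPa: Δp = 130 hPa = 13000 Pa, q̄ = 0.0028 kg/kg → 0.0028 × 13000 / 9.8 = 3.71 mm
PW = 25.26 + 5.27 + 3.98 + 3.71 = 38.22 ≈ 38.2 mm.

PW ≈ 38.2 mm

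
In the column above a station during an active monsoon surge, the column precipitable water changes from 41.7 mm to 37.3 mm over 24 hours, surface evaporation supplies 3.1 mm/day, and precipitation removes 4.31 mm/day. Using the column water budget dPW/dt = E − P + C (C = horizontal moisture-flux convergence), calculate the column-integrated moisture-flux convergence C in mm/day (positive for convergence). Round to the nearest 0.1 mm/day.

dPW/dt = (37.3 − 41.7) mm / (24/24 day) = -4.400 mm/day.
C = dPW/dt − E + P = (-4.400) − 3.1 + 4.31 = -3.2 mm/day.

C ≈ -3.2 mm/day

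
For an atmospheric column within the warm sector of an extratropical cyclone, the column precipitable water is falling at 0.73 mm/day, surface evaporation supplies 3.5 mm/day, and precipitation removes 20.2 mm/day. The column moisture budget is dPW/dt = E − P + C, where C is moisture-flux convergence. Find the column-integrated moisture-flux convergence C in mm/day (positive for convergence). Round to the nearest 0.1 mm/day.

dPW/dt = -0.73 mm/day.
C = dPW/dt − E + P = (-0.73) − 3.5 + 20.2 = 16.0 mm/day.

C ≈ 16.0 mm/day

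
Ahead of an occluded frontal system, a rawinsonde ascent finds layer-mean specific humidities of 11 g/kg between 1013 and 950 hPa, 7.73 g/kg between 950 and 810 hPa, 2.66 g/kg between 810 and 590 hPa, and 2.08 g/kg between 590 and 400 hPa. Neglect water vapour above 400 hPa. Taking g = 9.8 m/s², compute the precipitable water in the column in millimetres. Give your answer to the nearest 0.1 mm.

PW ≈ 28.1 mm

Precipitable water is the column-integrated vapour mass per unit area: PW = (1/g) Σ q̄ Δp, with q in kg/kg and Δp in Pa (1 kg/m² of water = 1 mm).
Layer 1013–950 hPa: Δp = 63 hPa = 6300 Pa, q̄ = 0.011 kg/kg → 0.011 × 6300 / 9.8 = 7.07 mm
Layer 950–810 hPa: Δp = 140 hPa = 14000 Pa, q̄ = 0.00773 kg/kg → 0.00773 × 14000 / 9.8 = 11.04 mm
Layer 810–590 hPa: Δp = 220 hPa = 22000 Pa, q̄ = 0.00266 kg/kg → 0.00266 × 22000 / 9.8 = 5.97 mm
Layer 590–400 hPa: Δp = 190 hPa = 19000 Pa, q̄ = 0.00208 kg/kg → 0.00208 × 19000 / 9.8 = 4.03 mm
PW = 7.07 + 11.04 + 5.97 + 4.03 = 28.11 ≈ 28.1 mm.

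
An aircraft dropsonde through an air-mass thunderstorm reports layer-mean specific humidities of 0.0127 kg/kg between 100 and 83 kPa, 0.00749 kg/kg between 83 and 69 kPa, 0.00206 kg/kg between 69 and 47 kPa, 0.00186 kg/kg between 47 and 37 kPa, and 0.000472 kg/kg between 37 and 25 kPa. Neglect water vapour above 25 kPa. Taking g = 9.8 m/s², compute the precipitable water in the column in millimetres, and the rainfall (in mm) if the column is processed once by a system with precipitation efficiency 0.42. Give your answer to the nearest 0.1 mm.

Precipitable water is the column-integrated vapour mass per unit area: PW = (1/g) Σ q̄ Δp, with q in kg/kg and Δp in Pa (1 kg/m² of water = 1 mm).
Layer 100–83 kPa: Δp = 170 hPa = 17000 Pa, q̄ = 0.0127 kg/kg → 0.0127 × 17000 / 9.8 = 22.03 mm
Layer 83–69 kPa: Δp = 140 hPa = 14000 Pa, q̄ = 0.00749 kg/kg → 0.00749 × 14000 / 9.8 = 10.70 mm
Layer 69–47 kPa: Δp = 220 hPa = 22000 Pa, q̄ = 0.00206 kg/kg → 0.00206 × 22000 / 9.8 = 4.62 mm
Layer 47–37 kPa: Δp = 100 hPa = 10000 Pa, q̄ = 0.00186 kg/kg → 0.00186 × 10000 / 9.8 = 1.90 mm
Layer 37–25 kPa: Δp = 120 hPa = 12000 Pa, q̄ = 0.000472 kg/kg → 0.000472 × 12000 / 9.8 = 0.58 mm
PW = 22.03 + 10.70 + 4.62 + 1.90 + 0.58 = 39.83 ≈ 39.8 mm.
Rainfall = ε × PW = 0.42 × 39.8 = 16.7 mm.

PW ≈ 39.8 mm; rainfall ≈ 16.7 mm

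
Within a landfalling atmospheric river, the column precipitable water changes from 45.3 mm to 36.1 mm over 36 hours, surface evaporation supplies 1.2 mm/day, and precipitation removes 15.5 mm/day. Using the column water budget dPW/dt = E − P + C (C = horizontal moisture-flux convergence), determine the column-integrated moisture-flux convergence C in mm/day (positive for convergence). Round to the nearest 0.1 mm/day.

dPW/dt = (36.1 − 45.3) mm / (36/24 day) = -6.133 mm/day.
C = dPW/dt − E + P = (-6.133) − 1.2 + 15.5 = 8.2 mm/day.

C ≈ 8.2 mm/day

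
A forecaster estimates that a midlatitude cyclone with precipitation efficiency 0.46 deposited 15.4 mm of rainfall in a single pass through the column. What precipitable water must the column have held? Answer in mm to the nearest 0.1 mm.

PW = rainfall / ε = 15.4 / 0.46 = 33.5 mm.

PW ≈ 33.5 mm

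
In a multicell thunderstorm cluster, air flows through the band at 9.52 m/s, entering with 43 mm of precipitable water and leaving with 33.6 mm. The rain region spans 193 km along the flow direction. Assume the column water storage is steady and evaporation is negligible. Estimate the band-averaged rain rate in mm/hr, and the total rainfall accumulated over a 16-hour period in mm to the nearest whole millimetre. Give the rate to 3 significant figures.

Column moisture flux per unit crosswind length is F = V × PW.
Inflow: F_in = 9.52 × 43 = 409.36 mm·m/s
Outflow: F_out = 9.52 × 33.6 = 319.872 mm·m/s
Steady-state rate R = (F_in − F_out)/L = (409.36 − 319.872) / 193000 m = 4.637e-04 mm/s.
R = 4.637e-04 × 3600 = 1.67 mm/hr.
Over 16 h: total = 1.67 × 16 = 26.72 ≈ 27 mm.

R ≈ 1.67 mm/hr; total ≈ 27 mm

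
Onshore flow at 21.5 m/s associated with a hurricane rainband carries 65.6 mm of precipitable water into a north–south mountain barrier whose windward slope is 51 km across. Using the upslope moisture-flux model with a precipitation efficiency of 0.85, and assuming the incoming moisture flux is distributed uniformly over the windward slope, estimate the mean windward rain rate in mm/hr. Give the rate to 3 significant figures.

Incoming column moisture flux per unit ridge length: F = V × PW = 21.5 × 65.6 = 1410.4 mm·m/s.
Spread over the 51 km slope with efficiency ε = 0.85: R = ε·F/W = 0.85 × 1410.4 / 51000 m = 2.351e-02 mm/s.
R = 2.351e-02 × 3600 = 84.6 mm/hr.

R ≈ 84.6 mm/hr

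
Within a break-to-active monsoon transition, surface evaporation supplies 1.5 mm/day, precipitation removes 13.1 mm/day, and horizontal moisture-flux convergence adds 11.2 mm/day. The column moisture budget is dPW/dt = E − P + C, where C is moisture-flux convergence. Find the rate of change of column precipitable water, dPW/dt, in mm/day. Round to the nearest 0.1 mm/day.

dPW/dt = E − P + C = 1.5 − 13.1 + (11.2) = -0.4 mm/day.

dPW/dt ≈ -0.4 mm/day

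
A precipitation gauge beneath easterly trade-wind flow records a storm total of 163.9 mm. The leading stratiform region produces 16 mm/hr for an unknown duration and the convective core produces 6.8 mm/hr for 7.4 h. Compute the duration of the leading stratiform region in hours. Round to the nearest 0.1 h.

Known phases: 6.8 × 7.4 = 50.32 mm.
Remaining depth = 163.9 − 50.32 = 113.58 mm.
Duration = 113.58 / 16 = 7.1 h.

duration ≈ 7.1 h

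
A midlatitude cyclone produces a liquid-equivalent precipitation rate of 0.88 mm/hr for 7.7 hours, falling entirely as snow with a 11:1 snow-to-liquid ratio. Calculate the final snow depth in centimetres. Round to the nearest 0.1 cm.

snow depth ≈ 7.5 cm

Liquid-equivalent depth = 0.88 × 7.7 = 6.776 mm.
Snow depth = 6.776 mm × 11 = 74.536 mm = 7.5 cm.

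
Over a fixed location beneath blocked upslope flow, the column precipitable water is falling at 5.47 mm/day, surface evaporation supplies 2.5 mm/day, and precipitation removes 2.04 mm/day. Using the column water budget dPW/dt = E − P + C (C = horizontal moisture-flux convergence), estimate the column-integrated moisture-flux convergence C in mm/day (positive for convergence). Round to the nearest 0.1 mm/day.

C ≈ -5.9 mm/day

dPW/dt = -5.47 mm/day.
C = dPW/dt − E + P = (-5.47) − 2.5 + 2.04 = -5.9 mm/day.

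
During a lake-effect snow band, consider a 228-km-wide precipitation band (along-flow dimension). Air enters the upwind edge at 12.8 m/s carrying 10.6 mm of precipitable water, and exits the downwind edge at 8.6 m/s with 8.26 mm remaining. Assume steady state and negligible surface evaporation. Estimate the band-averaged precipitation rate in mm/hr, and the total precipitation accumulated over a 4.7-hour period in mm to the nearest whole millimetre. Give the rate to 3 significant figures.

R ≈ 1.02 mm/hr; total ≈ 5 mm

Column moisture flux per unit crosswind length is F = V × PW.
Inflow: F_in = 12.8 × 10.6 = 135.68 mm·m/s
Outflow: F_out = 8.6 × 8.26 = 71.036 mm·m/s
Steady-state rate R = (F_in − F_out)/L = (135.68 − 71.036) / 228000 m = 2.835e-04 mm/s.
R = 2.835e-04 × 3600 = 1.02 mm/hr.
Over 4.7 h: total = 1.02 × 4.7 = 4.794 ≈ 5 mm.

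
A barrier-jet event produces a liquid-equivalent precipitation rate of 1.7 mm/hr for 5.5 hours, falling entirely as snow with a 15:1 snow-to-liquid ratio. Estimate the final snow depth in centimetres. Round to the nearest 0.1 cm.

snow depth ≈ 14.0 cm

Liquid-equivalent depth = 1.7 × 5.5 = 9.35 mm.
Snow depth = 9.35 mm × 15 = 140.25 mm = 14.0 cm.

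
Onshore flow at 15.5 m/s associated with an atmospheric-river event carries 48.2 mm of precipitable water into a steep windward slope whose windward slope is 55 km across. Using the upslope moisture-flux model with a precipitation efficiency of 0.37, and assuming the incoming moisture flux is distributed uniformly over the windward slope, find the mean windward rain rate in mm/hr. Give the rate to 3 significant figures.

R ≈ 18.1 mm/hr

Incoming column moisture flux per unit ridge length: F = V × PW = 15.5 × 48.2 = 747.1 mm·m/s.
Spread over the 55 km slope with efficiency ε = 0.37: R = ε·F/W = 0.37 × 747.1 / 55000 m = 5.026e-03 mm/s.
R = 5.026e-03 × 3600 = 18.1 mm/hr.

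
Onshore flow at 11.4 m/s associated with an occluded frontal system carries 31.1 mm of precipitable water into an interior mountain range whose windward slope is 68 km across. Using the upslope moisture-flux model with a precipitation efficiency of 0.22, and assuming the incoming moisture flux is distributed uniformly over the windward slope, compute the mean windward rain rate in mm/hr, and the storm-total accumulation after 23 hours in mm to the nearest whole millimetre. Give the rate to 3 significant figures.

R ≈ 4.13 mm/hr; total ≈ 95 mm

Incoming column moisture flux per unit ridge length: F = V × PW = 11.4 × 31.1 = 354.54 mm·m/s.
Spread over the 68 km slope with efficiency ε = 0.22: R = ε·F/W = 0.22 × 354.54 / 68000 m = 1.147e-03 mm/s.
R = 1.147e-03 × 3600 = 4.13 mm/hr.
Over 23 h: total = 4.13 × 23 = 94.99 ≈ 95 mm.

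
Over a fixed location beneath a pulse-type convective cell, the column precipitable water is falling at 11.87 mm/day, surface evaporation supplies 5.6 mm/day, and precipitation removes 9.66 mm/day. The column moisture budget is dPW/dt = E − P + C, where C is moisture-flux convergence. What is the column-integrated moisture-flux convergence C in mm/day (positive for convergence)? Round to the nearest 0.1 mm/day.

dPW/dt = -11.87 mm/day.
C = dPW/dt − E + P = (-11.87) − 5.6 + 9.66 = -7.8 mm/day.

C ≈ -7.8 mm/day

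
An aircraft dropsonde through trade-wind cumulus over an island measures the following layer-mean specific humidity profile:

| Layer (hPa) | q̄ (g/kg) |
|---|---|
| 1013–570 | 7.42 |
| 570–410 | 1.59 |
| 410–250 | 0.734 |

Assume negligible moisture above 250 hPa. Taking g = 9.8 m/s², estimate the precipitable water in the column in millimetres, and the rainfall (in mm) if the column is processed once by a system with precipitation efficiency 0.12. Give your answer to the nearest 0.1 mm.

PW ≈ 37.3 mm; rainfall ≈ 4.5 mm

Precipitable water is the column-integrated vapour mass per unit area: PW = (1/g) Σ q̄ Δp, with q in kg/kg and Δp in Pa (1 kg/m² of water = 1 mm).
Layer 1013–570 hPa: Δp = 443 hPa = 44300 Pa, q̄ = 0.00742 kg/kg → 0.00742 × 44300 / 9.8 = 33.54 mm
Layer 570–410 hPa: Δp = 160 hPa = 16000 Pa, q̄ = 0.00159 kg/kg → 0.00159 × 16000 / 9.8 = 2.60 mm
Layer 410–250 hPa: Δp = 160 hPa = 16000 Pa, q̄ = 0.000734 kg/kg → 0.000734 × 16000 / 9.8 = 1.20 mm
PW = 33.54 + 2.60 + 1.20 = 37.34 ≈ 37.3 mm.
Rainfall = ε × PW = 0.12 × 37.3 = 4.5 mm.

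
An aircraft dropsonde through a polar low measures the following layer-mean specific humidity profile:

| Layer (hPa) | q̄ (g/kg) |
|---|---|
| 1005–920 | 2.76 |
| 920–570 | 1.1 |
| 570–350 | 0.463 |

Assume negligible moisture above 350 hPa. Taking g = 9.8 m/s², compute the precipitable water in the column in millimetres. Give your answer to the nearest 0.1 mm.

Precipitable water is the column-integrated vapour mass per unit area: PW = (1/g) Σ q̄ Δp, with q in kg/kg and Δp in Pa (1 kg/m² of water = 1 mm).
Layer 1005–920 hPa: Δp = 85 hPa = 8500 Pa, q̄ = 0.00276 kg/kg → 0.00276 × 8500 / 9.8 = 2.39 mm
Layer 920–570 hPa: Δp = 350 hPa = 35000 Pa, q̄ = 0.0011 kg/kg → 0.0011 × 35000 / 9.8 = 3.93 mm
Layer 570–350 hPa: Δp = 220 hPa = 22000 Pa, q̄ = 0.000463 kg/kg → 0.000463 × 22000 / 9.8 = 1.04 mm
PW = 2.39 + 3.93 + 1.04 = 7.36 ≈ 7.4 mm.

PW ≈ 7.4 mm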